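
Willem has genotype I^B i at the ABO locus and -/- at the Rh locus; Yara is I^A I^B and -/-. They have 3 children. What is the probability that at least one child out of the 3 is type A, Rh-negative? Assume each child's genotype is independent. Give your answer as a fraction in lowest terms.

ABO cross I^B i × I^A I^B → 1/4 A, 1/2 B, 1/4 AB.
Rh cross -/- × -/- → 1 Rh-; so P(type A, Rh-negative) = 1/4 × 1 = 1/4 per child.
P(none) = (3/4)^3 = 27/64; P(at least one) = 1 − 27/64 = 37/64.

37/64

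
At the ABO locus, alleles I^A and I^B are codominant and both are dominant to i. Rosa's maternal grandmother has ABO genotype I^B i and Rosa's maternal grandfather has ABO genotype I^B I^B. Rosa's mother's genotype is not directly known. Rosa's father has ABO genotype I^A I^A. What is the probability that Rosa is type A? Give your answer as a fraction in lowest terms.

1/4

Rosa's mother's ABO genotype from I^B i × I^B I^B: 1/2 I^B I^B, 1/2 I^B i.
Crossing each possibility with the father I^A I^A and summing P(type A): 1/2·0 + 1/2·1/2 = 1/4.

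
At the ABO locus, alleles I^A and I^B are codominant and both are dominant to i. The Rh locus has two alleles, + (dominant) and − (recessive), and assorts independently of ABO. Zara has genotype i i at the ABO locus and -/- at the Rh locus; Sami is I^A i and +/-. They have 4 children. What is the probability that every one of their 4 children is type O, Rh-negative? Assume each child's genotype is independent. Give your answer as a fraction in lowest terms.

1/256

ABO cross i i × I^A i → 1/2 O, 1/2 A.
Rh cross -/- × +/- → 1/2 Rh+, 1/2 Rh-; so P(type O, Rh-negative) = 1/2 × 1/2 = 1/4 per child.
All 4 independent: (1/4)^4 = 1/256.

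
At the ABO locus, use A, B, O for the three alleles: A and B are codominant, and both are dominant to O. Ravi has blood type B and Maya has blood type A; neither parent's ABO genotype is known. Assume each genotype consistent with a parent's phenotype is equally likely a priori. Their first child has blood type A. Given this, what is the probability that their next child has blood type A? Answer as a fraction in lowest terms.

5/12

Possible genotypes: Ravi ∈ {BB, BO}; Maya ∈ {AA, AO}.
Weight each parental genotype pair by prior × P(type-A child):
  BO × AA: posterior weight 2/3; P(next child type A) = 1/2.
  BO × AO: posterior weight 1/3; P(next child type A) = 1/4.
Weighted sum = 5/12.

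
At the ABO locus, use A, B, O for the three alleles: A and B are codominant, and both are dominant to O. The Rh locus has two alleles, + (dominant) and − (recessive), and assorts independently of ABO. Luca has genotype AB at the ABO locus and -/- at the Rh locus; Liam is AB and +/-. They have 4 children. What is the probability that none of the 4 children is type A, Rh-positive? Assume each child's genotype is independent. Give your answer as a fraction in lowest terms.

ABO cross AB × AB → 1/4 A, 1/4 B, 1/2 AB.
Rh cross -/- × +/- → 1/2 Rh+, 1/2 Rh-; so P(type A, Rh-positive) = 1/4 × 1/2 = 1/8 per child.
P(not type A, Rh-positive) = 7/8 for one child; (7/8)^4 = 2401/4096.

2401/4096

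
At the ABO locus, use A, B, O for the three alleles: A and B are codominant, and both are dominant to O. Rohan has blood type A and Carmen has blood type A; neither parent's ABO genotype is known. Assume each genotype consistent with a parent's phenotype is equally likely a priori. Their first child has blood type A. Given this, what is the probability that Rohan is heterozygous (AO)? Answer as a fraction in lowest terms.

Possible genotypes: Rohan ∈ {AA, AO}; Carmen ∈ {AA, AO}.
Weight each parental genotype pair by prior × P(type-A child):
  AA × AA: posterior weight 4/15.
  AA × AO: posterior weight 4/15.
  AO × AA: posterior weight 4/15.
  AO × AO: posterior weight 1/5.
Sum the posterior weight over pairs where Rohan is AO: 7/15.

7/15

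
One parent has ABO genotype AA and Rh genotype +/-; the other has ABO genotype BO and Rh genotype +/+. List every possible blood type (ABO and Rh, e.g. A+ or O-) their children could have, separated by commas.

Gametes from AA × BO give offspring ABO genotypes AB, AO, i.e. phenotypes A, AB.
Rh cross +/- × +/+ → phenotypes Rh+.
Combining independently: A+, AB+.

A+, AB+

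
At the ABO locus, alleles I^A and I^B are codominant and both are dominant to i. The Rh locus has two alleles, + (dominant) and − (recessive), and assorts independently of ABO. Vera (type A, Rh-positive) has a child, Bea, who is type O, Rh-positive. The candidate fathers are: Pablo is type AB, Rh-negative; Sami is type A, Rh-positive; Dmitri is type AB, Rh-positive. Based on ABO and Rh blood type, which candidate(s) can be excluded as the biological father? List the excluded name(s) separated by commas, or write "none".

A candidate is excluded only if no genotype consistent with his phenotype could produce a type O, Rh-positive child with a type A, Rh-positive mother.
Pablo (type AB, Rh-): no genotype consistent with that phenotype can produce a type-O Rh+ child with a type-A mother.
Dmitri (type AB, Rh+): no genotype consistent with that phenotype can produce a type-O Rh+ child with a type-A mother.

Pablo, Dmitri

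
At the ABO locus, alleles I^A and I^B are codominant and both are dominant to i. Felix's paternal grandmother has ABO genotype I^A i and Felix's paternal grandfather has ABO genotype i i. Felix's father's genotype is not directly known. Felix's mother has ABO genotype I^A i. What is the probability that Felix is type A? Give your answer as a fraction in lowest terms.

5/8

Felix's father's ABO genotype from I^A i × i i: 1/2 I^A i, 1/2 i i.
Crossing each possibility with the mother I^A i and summing P(type A): 1/2·3/4 + 1/2·1/2 = 5/8.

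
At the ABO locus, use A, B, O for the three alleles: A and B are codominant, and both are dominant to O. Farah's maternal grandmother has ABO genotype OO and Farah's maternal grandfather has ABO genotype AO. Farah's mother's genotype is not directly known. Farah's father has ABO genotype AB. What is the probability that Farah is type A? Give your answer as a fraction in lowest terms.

Farah's mother's ABO genotype from OO × AO: 1/2 AO, 1/2 OO.
Crossing each possibility with the father AB and summing P(type A): 1/2·1/2 + 1/2·1/2 = 1/2.

1/2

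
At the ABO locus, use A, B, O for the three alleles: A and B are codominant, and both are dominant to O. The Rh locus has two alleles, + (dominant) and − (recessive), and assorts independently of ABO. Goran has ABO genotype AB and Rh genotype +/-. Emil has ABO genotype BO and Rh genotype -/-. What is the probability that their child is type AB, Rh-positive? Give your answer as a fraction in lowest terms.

1/8

ABO cross AB × BO → offspring phenotypes: 1/4 A, 1/2 B, 1/4 AB.
Rh cross +/- × -/- → 1/2 Rh+, 1/2 Rh-.
Independent loci: P(type AB, Rh-positive) = 1/4 × 1/2 = 1/8.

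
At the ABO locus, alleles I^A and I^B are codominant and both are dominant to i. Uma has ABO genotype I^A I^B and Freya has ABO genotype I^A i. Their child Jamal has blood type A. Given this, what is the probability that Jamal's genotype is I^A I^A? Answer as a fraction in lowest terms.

Cross I^A I^B × I^A i → 1/4 I^A I^A, 1/4 I^A I^B, 1/4 I^A i, 1/4 I^B i.
Type-A genotypes among offspring: I^A I^A (1/4), I^A i (1/4); total 1/2.
P(I^A I^A | type A) = (1/4) / (1/2) = 1/2.

1/2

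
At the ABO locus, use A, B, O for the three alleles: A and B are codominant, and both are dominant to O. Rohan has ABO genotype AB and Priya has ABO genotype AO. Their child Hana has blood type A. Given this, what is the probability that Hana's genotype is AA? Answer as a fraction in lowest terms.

1/2

Cross AB × AO → 1/4 AA, 1/4 AB, 1/4 AO, 1/4 BO.
Type-A genotypes among offspring: AA (1/4), AO (1/4); total 1/2.
P(AA | type A) = (1/4) / (1/2) = 1/2.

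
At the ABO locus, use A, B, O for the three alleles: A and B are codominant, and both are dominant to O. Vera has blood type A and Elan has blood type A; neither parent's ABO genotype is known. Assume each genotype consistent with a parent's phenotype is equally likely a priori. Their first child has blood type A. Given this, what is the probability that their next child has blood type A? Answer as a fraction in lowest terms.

19/20

Possible genotypes: Vera ∈ {AA, AO}; Elan ∈ {AA, AO}.
Weight each parental genotype pair by prior × P(type-A child):
  AA × AA: posterior weight 4/15; P(next child type A) = 1.
  AA × AO: posterior weight 4/15; P(next child type A) = 1.
  AO × AA: posterior weight 4/15; P(next child type A) = 1.
  AO × AO: posterior weight 1/5; P(next child type A) = 3/4.
Weighted sum = 19/20.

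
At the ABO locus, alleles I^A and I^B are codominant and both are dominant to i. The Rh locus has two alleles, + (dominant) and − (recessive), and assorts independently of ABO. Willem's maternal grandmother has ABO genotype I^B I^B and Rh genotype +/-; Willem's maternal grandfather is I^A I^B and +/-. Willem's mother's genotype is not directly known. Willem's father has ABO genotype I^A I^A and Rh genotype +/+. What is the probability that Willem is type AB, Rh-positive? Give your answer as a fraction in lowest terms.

Willem's mother's ABO genotype from I^B I^B × I^A I^B: 1/2 I^A I^B, 1/2 I^B I^B.
Crossing each possibility with the father I^A I^A and summing P(type AB): 1/2·1/2 + 1/2·1 = 3/4.
Similarly for Rh via the mother's Rh distribution: P(Rh+) = 1.
Independent loci: 3/4 × 1 = 3/4.

3/4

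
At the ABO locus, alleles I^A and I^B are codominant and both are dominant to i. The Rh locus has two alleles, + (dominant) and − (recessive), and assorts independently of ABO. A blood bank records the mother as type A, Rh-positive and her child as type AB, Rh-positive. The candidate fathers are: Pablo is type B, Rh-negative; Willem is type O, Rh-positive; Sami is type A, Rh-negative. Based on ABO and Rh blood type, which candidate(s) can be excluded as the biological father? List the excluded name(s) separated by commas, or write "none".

Willem, Sami

A candidate is excluded only if no genotype consistent with his phenotype could produce a type AB, Rh-positive child with a type A, Rh-positive mother.
Willem (type O, Rh+): no genotype consistent with that phenotype can produce a type-AB Rh+ child with a type-A mother.
Sami (type A, Rh-): no genotype consistent with that phenotype can produce a type-AB Rh+ child with a type-A mother.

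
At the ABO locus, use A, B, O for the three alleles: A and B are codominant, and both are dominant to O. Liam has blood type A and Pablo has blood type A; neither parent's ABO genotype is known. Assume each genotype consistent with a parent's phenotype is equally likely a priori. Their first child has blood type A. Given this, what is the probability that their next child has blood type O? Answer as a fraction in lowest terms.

1/20

Possible genotypes: Liam ∈ {AA, AO}; Pablo ∈ {AA, AO}.
Weight each parental genotype pair by prior × P(type-A child):
  AA × AA: posterior weight 4/15; P(next child type O) = 0.
  AA × AO: posterior weight 4/15; P(next child type O) = 0.
  AO × AA: posterior weight 4/15; P(next child type O) = 0.
  AO × AO: posterior weight 1/5; P(next child type O) = 1/4.
Weighted sum = 1/20.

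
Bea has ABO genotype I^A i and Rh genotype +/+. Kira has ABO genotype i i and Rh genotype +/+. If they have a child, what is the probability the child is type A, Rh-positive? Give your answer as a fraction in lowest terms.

1/2

ABO cross I^A i × i i → offspring phenotypes: 1/2 O, 1/2 A.
Rh cross +/+ × +/+ → 1 Rh+.
Independent loci: P(type A, Rh-positive) = 1/2 × 1 = 1/2.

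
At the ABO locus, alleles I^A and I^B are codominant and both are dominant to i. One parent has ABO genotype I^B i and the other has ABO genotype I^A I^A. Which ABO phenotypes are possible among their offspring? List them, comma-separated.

Gametes from I^B i × I^A I^A give offspring ABO genotypes I^A I^B, I^A i, i.e. phenotypes A, AB.

A, AB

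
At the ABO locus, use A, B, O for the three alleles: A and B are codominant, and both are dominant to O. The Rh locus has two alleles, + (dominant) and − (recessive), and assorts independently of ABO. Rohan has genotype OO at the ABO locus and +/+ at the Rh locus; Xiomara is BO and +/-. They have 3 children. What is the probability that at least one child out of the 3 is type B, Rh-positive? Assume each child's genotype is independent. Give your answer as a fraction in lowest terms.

ABO cross OO × BO → 1/2 O, 1/2 B.
Rh cross +/+ × +/- → 1 Rh+; so P(type B, Rh-positive) = 1/2 × 1 = 1/2 per child.
P(none) = (1/2)^3 = 1/8; P(at least one) = 1 − 1/8 = 7/8.

7/8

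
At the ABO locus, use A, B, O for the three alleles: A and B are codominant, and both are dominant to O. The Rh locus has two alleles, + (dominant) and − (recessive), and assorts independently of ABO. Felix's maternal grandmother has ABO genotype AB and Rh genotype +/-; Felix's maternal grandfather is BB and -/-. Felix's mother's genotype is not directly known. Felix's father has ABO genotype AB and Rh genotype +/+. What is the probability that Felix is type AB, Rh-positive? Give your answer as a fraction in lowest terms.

Felix's mother's ABO genotype from AB × BB: 1/2 AB, 1/2 BB.
Crossing each possibility with the father AB and summing P(type AB): 1/2·1/2 + 1/2·1/2 = 1/2.
Similarly for Rh via the mother's Rh distribution: P(Rh+) = 1.
Independent loci: 1/2 × 1 = 1/2.

1/2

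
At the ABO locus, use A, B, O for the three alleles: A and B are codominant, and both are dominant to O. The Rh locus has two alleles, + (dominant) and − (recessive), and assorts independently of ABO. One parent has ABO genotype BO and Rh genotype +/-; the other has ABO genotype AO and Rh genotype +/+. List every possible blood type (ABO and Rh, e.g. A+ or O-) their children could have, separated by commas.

Gametes from BO × AO give offspring ABO genotypes AB, AO, BO, OO, i.e. phenotypes O, A, B, AB.
Rh cross +/- × +/+ → phenotypes Rh+.
Combining independently: O+, A+, B+, AB+.

O+, A+, B+, AB+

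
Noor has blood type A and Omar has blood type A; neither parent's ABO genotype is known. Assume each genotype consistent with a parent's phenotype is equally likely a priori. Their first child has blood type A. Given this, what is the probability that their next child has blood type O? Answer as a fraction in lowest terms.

Possible genotypes: Noor ∈ {I^A I^A, I^A i}; Omar ∈ {I^A I^A, I^A i}.
Weight each parental genotype pair by prior × P(type-A child):
  I^A I^A × I^A I^A: posterior weight 4/15; P(next child type O) = 0.
  I^A I^A × I^A i: posterior weight 4/15; P(next child type O) = 0.
  I^A i × I^A I^A: posterior weight 4/15; P(next child type O) = 0.
  I^A i × I^A i: posterior weight 1/5; P(next child type O) = 1/4.
Weighted sum = 1/20.

1/20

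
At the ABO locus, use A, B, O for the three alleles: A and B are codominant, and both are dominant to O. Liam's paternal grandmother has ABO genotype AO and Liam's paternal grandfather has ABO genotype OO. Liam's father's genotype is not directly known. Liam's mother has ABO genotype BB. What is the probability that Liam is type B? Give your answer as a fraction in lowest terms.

Liam's father's ABO genotype from AO × OO: 1/2 AO, 1/2 OO.
Crossing each possibility with the mother BB and summing P(type B): 1/2·1/2 + 1/2·1 = 3/4.

3/4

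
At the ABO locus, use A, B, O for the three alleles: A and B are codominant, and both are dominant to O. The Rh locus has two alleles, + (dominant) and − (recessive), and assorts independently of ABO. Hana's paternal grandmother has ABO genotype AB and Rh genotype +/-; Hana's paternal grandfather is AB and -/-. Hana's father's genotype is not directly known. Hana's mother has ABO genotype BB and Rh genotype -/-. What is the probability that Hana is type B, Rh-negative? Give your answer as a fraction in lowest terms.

3/8

Hana's father's ABO genotype from AB × AB: 1/4 AA, 1/2 AB, 1/4 BB.
Crossing each possibility with the mother BB and summing P(type B): 1/4·0 + 1/2·1/2 + 1/4·1 = 1/2.
Similarly for Rh via the father's Rh distribution: P(Rh-) = 3/4.
Independent loci: 1/2 × 3/4 = 3/8.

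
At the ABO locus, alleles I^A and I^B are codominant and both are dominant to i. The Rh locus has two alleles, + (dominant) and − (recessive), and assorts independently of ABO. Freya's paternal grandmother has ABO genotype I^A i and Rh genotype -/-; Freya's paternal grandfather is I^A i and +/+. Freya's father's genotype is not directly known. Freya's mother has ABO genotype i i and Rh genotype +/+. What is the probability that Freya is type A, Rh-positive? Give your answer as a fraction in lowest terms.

Freya's father's ABO genotype from I^A i × I^A i: 1/4 I^A I^A, 1/2 I^A i, 1/4 i i.
Crossing each possibility with the mother i i and summing P(type A): 1/4·1 + 1/2·1/2 + 1/4·0 = 1/2.
Similarly for Rh via the father's Rh distribution: P(Rh+) = 1.
Independent loci: 1/2 × 1 = 1/2.

1/2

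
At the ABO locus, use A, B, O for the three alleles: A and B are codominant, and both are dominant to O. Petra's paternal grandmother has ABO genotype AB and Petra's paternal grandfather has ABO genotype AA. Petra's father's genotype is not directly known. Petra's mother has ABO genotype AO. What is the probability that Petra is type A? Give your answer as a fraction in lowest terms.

3/4

Petra's father's ABO genotype from AB × AA: 1/2 AA, 1/2 AB.
Crossing each possibility with the mother AO and summing P(type A): 1/2·1 + 1/2·1/2 = 3/4.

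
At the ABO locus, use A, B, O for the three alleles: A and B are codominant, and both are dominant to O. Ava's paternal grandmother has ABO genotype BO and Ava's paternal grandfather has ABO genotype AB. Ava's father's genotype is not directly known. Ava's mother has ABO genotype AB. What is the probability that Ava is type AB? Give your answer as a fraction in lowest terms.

3/8

Ava's father's ABO genotype from BO × AB: 1/4 AB, 1/4 AO, 1/4 BB, 1/4 BO.
Crossing each possibility with the mother AB and summing P(type AB): 1/4·1/2 + 1/4·1/4 + 1/4·1/2 + 1/4·1/4 = 3/8.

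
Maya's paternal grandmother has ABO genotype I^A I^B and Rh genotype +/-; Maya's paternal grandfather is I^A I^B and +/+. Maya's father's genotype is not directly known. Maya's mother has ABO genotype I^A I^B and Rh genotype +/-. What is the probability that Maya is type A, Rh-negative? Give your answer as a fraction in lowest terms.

1/32

Maya's father's ABO genotype from I^A I^B × I^A I^B: 1/4 I^A I^A, 1/2 I^A I^B, 1/4 I^B I^B.
Crossing each possibility with the mother I^A I^B and summing P(type A): 1/4·1/2 + 1/2·1/4 + 1/4·0 = 1/4.
Similarly for Rh via the father's Rh distribution: P(Rh-) = 1/8.
Independent loci: 1/4 × 1/8 = 1/32.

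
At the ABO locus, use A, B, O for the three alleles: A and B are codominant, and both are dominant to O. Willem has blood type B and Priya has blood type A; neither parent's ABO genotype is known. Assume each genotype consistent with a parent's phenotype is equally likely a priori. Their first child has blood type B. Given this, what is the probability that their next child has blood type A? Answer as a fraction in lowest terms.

Possible genotypes: Willem ∈ {BB, BO}; Priya ∈ {AA, AO}.
Weight each parental genotype pair by prior × P(type-B child):
  BB × AO: posterior weight 2/3; P(next child type A) = 0.
  BO × AO: posterior weight 1/3; P(next child type A) = 1/4.
Weighted sum = 1/12.

1/12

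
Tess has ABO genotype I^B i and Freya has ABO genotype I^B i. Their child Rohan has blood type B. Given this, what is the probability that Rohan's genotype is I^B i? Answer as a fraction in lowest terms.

2/3

Cross I^B i × I^B i → 1/4 I^B I^B, 1/2 I^B i, 1/4 i i.
Type-B genotypes among offspring: I^B I^B (1/4), I^B i (1/2); total 3/4.
P(I^B i | type B) = (1/2) / (3/4) = 2/3.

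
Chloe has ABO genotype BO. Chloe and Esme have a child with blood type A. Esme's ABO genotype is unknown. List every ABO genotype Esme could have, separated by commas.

For each candidate genotype of Esme, check whether crossing it with BO can produce every observed child phenotype.
  AA → possible child types {A, AB} ✓
  AB → possible child types {A, B, AB} ✓
  AO → possible child types {O, A, B, AB} ✓
  BB → possible child types {B} ✗
  BO → possible child types {O, B} ✗
  OO → possible child types {O, B} ✗

AA, AB, AO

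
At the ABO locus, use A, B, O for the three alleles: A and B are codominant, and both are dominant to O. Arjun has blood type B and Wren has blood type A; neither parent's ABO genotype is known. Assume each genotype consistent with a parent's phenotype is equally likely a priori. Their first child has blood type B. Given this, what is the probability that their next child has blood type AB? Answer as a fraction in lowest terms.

Possible genotypes: Arjun ∈ {BB, BO}; Wren ∈ {AA, AO}.
Weight each parental genotype pair by prior × P(type-B child):
  BB × AO: posterior weight 2/3; P(next child type AB) = 1/2.
  BO × AO: posterior weight 1/3; P(next child type AB) = 1/4.
Weighted sum = 5/12.

5/12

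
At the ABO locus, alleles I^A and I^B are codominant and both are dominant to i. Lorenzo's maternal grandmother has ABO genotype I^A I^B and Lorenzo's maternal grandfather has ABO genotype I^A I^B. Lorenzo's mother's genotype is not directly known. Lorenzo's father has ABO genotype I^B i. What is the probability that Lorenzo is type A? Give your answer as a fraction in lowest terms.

Lorenzo's mother's ABO genotype from I^A I^B × I^A I^B: 1/4 I^A I^A, 1/2 I^A I^B, 1/4 I^B I^B.
Crossing each possibility with the father I^B i and summing P(type A): 1/4·1/2 + 1/2·1/4 + 1/4·0 = 1/4.

1/4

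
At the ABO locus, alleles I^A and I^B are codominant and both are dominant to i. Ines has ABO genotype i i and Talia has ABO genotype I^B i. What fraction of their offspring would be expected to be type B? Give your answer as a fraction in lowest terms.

ABO cross i i × I^B i → offspring phenotypes: 1/2 O, 1/2 B.
So P(type B) = 1/2.

1/2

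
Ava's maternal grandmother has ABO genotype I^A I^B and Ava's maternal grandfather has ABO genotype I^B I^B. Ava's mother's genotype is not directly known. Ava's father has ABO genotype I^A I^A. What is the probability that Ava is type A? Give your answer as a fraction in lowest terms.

Ava's mother's ABO genotype from I^A I^B × I^B I^B: 1/2 I^A I^B, 1/2 I^B I^B.
Crossing each possibility with the father I^A I^A and summing P(type A): 1/2·1/2 + 1/2·0 = 1/4.

1/4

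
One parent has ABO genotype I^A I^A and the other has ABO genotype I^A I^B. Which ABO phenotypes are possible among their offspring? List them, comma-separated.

A, AB

Gametes from I^A I^A × I^A I^B give offspring ABO genotypes I^A I^A, I^A I^B, i.e. phenotypes A, AB.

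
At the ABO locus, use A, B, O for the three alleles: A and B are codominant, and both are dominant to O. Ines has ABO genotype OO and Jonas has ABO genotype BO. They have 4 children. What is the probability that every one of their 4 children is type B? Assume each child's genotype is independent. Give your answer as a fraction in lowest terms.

ABO cross OO × BO → 1/2 O, 1/2 B.
So P(type B) = 1/2 per child.
All 4 independent: (1/2)^4 = 1/16.

1/16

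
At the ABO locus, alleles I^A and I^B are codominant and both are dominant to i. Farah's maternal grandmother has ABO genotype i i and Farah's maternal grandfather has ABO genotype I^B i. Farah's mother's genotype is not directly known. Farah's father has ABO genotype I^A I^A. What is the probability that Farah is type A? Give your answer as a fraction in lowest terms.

Farah's mother's ABO genotype from i i × I^B i: 1/2 I^B i, 1/2 i i.
Crossing each possibility with the father I^A I^A and summing P(type A): 1/2·1/2 + 1/2·1 = 3/4.

3/4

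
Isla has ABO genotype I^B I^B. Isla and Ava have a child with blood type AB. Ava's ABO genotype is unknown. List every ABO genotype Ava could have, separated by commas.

For each candidate genotype of Ava, check whether crossing it with I^B I^B can produce every observed child phenotype.
  I^A I^A → possible child types {AB} ✓
  I^A I^B → possible child types {B, AB} ✓
  I^A i → possible child types {B, AB} ✓
  I^B I^B → possible child types {B} ✗
  I^B i → possible child types {B} ✗
  i i → possible child types {B} ✗

I^A I^A, I^A I^B, I^A i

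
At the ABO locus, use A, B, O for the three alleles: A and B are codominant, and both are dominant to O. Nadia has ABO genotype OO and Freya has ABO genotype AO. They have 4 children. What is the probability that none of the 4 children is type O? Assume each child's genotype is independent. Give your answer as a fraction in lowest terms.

1/16

ABO cross OO × AO → 1/2 O, 1/2 A.
So P(type O) = 1/2 per child.
P(not type O) = 1/2 for one child; (1/2)^4 = 1/16.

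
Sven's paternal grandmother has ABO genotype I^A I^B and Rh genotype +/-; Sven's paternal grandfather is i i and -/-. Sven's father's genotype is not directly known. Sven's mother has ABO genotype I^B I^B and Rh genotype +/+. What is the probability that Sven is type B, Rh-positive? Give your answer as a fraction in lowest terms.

Sven's father's ABO genotype from I^A I^B × i i: 1/2 I^A i, 1/2 I^B i.
Crossing each possibility with the mother I^B I^B and summing P(type B): 1/2·1/2 + 1/2·1 = 3/4.
Similarly for Rh via the father's Rh distribution: P(Rh+) = 1.
Independent loci: 3/4 × 1 = 3/4.

3/4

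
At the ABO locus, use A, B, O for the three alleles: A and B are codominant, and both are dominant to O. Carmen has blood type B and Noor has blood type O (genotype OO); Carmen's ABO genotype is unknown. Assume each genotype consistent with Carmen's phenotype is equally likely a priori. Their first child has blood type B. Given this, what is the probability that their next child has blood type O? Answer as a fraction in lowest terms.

1/6

Possible genotypes: Carmen ∈ {BB, BO}; Noor ∈ {OO}.
Weight each parental genotype pair by prior × P(type-B child):
  BB × OO: posterior weight 2/3; P(next child type O) = 0.
  BO × OO: posterior weight 1/3; P(next child type O) = 1/2.
Weighted sum = 1/6.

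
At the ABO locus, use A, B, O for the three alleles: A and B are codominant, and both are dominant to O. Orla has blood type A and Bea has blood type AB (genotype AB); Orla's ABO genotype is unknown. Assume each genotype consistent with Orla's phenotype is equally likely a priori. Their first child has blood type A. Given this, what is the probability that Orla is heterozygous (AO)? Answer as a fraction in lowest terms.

Possible genotypes: Orla ∈ {AA, AO}; Bea ∈ {AB}.
Weight each parental genotype pair by prior × P(type-A child):
  AA × AB: posterior weight 1/2.
  AO × AB: posterior weight 1/2.
Sum the posterior weight over pairs where Orla is AO: 1/2.

1/2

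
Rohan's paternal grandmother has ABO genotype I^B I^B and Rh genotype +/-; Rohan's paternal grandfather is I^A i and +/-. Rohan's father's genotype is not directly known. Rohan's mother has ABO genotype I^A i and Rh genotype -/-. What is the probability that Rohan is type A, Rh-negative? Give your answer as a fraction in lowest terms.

Rohan's father's ABO genotype from I^B I^B × I^A i: 1/2 I^A I^B, 1/2 I^B i.
Crossing each possibility with the mother I^A i and summing P(type A): 1/2·1/2 + 1/2·1/4 = 3/8.
Similarly for Rh via the father's Rh distribution: P(Rh-) = 1/2.
Independent loci: 3/8 × 1/2 = 3/16.

3/16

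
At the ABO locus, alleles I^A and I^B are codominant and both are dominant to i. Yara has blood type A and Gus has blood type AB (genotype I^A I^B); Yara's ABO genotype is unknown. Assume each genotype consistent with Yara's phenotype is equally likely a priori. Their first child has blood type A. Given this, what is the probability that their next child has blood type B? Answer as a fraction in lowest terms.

1/8

Possible genotypes: Yara ∈ {I^A I^A, I^A i}; Gus ∈ {I^A I^B}.
Weight each parental genotype pair by prior × P(type-A child):
  I^A I^A × I^A I^B: posterior weight 1/2; P(next child type B) = 0.
  I^A i × I^A I^B: posterior weight 1/2; P(next child type B) = 1/4.
Weighted sum = 1/8.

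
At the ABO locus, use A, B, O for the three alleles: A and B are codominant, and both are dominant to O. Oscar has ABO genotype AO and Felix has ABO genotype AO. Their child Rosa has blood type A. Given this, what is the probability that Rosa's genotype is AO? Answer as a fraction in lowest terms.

2/3

Cross AO × AO → 1/4 AA, 1/2 AO, 1/4 OO.
Type-A genotypes among offspring: AA (1/4), AO (1/2); total 3/4.
P(AO | type A) = (1/2) / (3/4) = 2/3.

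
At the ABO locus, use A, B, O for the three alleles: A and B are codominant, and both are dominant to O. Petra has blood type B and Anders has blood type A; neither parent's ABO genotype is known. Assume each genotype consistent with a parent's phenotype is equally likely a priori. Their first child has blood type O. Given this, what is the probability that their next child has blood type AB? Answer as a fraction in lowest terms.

Possible genotypes: Petra ∈ {BB, BO}; Anders ∈ {AA, AO}.
Weight each parental genotype pair by prior × P(type-O child):
  BO × AO: posterior weight 1; P(next child type AB) = 1/4.
Weighted sum = 1/4.

1/4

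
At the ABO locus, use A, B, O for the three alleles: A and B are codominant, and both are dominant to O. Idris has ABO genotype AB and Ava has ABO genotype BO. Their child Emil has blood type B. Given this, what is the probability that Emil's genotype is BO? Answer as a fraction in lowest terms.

1/2

Cross AB × BO → 1/4 AB, 1/4 AO, 1/4 BB, 1/4 BO.
Type-B genotypes among offspring: BB (1/4), BO (1/4); total 1/2.
P(BO | type B) = (1/4) / (1/2) = 1/2.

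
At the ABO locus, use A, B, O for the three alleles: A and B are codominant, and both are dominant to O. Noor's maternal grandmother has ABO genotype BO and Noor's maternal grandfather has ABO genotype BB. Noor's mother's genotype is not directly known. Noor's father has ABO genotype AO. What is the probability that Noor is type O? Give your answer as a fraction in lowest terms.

1/8

Noor's mother's ABO genotype from BO × BB: 1/2 BB, 1/2 BO.
Crossing each possibility with the father AO and summing P(type O): 1/2·0 + 1/2·1/4 = 1/8.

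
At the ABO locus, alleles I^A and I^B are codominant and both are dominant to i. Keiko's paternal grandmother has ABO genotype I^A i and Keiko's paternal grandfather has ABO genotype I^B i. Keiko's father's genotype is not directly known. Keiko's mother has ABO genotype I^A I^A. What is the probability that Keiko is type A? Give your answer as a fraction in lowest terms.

3/4

Keiko's father's ABO genotype from I^A i × I^B i: 1/4 I^A I^B, 1/4 I^A i, 1/4 I^B i, 1/4 i i.
Crossing each possibility with the mother I^A I^A and summing P(type A): 1/4·1/2 + 1/4·1 + 1/4·1/2 + 1/4·1 = 3/4.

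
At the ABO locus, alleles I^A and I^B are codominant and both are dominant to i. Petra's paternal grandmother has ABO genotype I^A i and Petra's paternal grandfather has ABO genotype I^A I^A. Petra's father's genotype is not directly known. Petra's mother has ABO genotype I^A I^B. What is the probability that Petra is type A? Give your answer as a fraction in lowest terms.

Petra's father's ABO genotype from I^A i × I^A I^A: 1/2 I^A I^A, 1/2 I^A i.
Crossing each possibility with the mother I^A I^B and summing P(type A): 1/2·1/2 + 1/2·1/2 = 1/2.

1/2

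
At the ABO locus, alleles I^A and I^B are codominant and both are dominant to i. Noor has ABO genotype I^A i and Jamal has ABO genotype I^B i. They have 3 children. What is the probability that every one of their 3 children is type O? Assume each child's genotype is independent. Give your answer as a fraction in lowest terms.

1/64

ABO cross I^A i × I^B i → 1/4 O, 1/4 A, 1/4 B, 1/4 AB.
So P(type O) = 1/4 per child.
All 3 independent: (1/4)^3 = 1/64.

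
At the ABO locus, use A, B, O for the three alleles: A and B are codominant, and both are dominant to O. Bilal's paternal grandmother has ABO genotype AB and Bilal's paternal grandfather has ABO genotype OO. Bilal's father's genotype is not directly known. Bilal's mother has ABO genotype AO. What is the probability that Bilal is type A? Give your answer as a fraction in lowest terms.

Bilal's father's ABO genotype from AB × OO: 1/2 AO, 1/2 BO.
Crossing each possibility with the mother AO and summing P(type A): 1/2·3/4 + 1/2·1/4 = 1/2.

1/2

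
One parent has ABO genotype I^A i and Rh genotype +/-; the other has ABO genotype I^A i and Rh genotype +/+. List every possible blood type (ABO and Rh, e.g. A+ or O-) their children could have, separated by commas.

Gametes from I^A i × I^A i give offspring ABO genotypes I^A I^A, I^A i, i i, i.e. phenotypes O, A.
Rh cross +/- × +/+ → phenotypes Rh+.
Combining independently: O+, A+.

O+, A+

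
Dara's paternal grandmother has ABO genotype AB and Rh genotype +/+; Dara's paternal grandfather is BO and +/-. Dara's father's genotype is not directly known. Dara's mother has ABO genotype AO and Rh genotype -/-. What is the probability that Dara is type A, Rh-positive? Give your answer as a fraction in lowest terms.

9/32

Dara's father's ABO genotype from AB × BO: 1/4 AB, 1/4 AO, 1/4 BB, 1/4 BO.
Crossing each possibility with the mother AO and summing P(type A): 1/4·1/2 + 1/4·3/4 + 1/4·0 + 1/4·1/4 = 3/8.
Similarly for Rh via the father's Rh distribution: P(Rh+) = 3/4.
Independent loci: 3/8 × 3/4 = 9/32.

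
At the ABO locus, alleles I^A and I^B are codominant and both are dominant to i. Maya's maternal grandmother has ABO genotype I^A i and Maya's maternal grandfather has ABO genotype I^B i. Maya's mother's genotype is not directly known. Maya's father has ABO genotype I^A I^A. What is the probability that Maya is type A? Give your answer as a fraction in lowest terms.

Maya's mother's ABO genotype from I^A i × I^B i: 1/4 I^A I^B, 1/4 I^A i, 1/4 I^B i, 1/4 i i.
Crossing each possibility with the father I^A I^A and summing P(type A): 1/4·1/2 + 1/4·1 + 1/4·1/2 + 1/4·1 = 3/4.

3/4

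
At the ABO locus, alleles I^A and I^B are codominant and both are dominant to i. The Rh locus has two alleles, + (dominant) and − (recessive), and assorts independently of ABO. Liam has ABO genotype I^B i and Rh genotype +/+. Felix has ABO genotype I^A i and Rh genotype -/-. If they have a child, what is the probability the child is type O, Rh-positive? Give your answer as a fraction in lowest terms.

ABO cross I^B i × I^A i → offspring phenotypes: 1/4 O, 1/4 A, 1/4 B, 1/4 AB.
Rh cross +/+ × -/- → 1 Rh+.
Independent loci: P(type O, Rh-positive) = 1/4 × 1 = 1/4.

1/4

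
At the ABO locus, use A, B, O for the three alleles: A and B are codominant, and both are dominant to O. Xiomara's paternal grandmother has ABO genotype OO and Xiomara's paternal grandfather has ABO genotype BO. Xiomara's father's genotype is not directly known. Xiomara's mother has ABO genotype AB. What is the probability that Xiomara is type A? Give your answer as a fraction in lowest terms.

3/8

Xiomara's father's ABO genotype from OO × BO: 1/2 BO, 1/2 OO.
Crossing each possibility with the mother AB and summing P(type A): 1/2·1/4 + 1/2·1/2 = 3/8.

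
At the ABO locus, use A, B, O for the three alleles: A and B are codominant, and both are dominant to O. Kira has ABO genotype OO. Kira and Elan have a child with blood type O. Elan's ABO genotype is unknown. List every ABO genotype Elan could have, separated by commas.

For each candidate genotype of Elan, check whether crossing it with OO can produce every observed child phenotype.
  AA → possible child types {A} ✗
  AB → possible child types {A, B} ✗
  AO → possible child types {O, A} ✓
  BB → possible child types {B} ✗
  BO → possible child types {O, B} ✓
  OO → possible child types {O} ✓

AO, BO, OO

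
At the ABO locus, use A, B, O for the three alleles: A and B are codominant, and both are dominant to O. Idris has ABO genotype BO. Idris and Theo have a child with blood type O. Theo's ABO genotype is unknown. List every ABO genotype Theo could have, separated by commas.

AO, BO, OO

For each candidate genotype of Theo, check whether crossing it with BO can produce every observed child phenotype.
  AA → possible child types {A, AB} ✗
  AB → possible child types {A, B, AB} ✗
  AO → possible child types {O, A, B, AB} ✓
  BB → possible child types {B} ✗
  BO → possible child types {O, B} ✓
  OO → possible child types {O, B} ✓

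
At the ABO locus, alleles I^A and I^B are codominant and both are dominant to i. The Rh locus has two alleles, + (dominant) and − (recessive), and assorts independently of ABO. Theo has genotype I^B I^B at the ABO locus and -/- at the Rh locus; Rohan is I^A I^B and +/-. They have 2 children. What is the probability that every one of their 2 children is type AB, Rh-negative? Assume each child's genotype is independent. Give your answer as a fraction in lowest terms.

1/16

ABO cross I^B I^B × I^A I^B → 1/2 B, 1/2 AB.
Rh cross -/- × +/- → 1/2 Rh+, 1/2 Rh-; so P(type AB, Rh-negative) = 1/2 × 1/2 = 1/4 per child.
All 2 independent: (1/4)^2 = 1/16.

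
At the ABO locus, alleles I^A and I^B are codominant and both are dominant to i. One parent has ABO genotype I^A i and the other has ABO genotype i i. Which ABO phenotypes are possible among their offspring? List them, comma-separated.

Gametes from I^A i × i i give offspring ABO genotypes I^A i, i i, i.e. phenotypes O, A.

O, A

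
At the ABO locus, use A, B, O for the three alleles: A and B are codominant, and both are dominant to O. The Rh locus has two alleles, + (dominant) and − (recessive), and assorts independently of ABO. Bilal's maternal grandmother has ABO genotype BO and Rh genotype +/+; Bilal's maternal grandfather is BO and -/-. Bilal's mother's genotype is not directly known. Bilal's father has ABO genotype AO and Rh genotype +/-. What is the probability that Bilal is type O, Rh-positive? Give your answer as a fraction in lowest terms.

3/16

Bilal's mother's ABO genotype from BO × BO: 1/4 BB, 1/2 BO, 1/4 OO.
Crossing each possibility with the father AO and summing P(type O): 1/4·0 + 1/2·1/4 + 1/4·1/2 = 1/4.
Similarly for Rh via the mother's Rh distribution: P(Rh+) = 3/4.
Independent loci: 1/4 × 3/4 = 3/16.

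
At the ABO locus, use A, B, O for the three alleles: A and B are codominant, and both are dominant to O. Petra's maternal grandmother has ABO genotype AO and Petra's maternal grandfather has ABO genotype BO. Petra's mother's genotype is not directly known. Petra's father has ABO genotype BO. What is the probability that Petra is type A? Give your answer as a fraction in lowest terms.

1/8

Petra's mother's ABO genotype from AO × BO: 1/4 AB, 1/4 AO, 1/4 BO, 1/4 OO.
Crossing each possibility with the father BO and summing P(type A): 1/4·1/4 + 1/4·1/4 + 1/4·0 + 1/4·0 = 1/8.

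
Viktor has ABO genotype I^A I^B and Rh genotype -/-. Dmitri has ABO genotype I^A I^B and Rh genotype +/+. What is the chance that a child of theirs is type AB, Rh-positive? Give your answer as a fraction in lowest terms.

1/2

ABO cross I^A I^B × I^A I^B → offspring phenotypes: 1/4 A, 1/4 B, 1/2 AB.
Rh cross -/- × +/+ → 1 Rh+.
Independent loci: P(type AB, Rh-positive) = 1/2 × 1 = 1/2.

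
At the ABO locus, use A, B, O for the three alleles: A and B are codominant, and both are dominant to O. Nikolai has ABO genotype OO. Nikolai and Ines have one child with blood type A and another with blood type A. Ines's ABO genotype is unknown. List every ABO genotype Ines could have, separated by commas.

AA, AB, AO

For each candidate genotype of Ines, check whether crossing it with OO can produce every observed child phenotype.
  AA → possible child types {A} ✓
  AB → possible child types {A, B} ✓
  AO → possible child types {O, A} ✓
  BB → possible child types {B} ✗
  BO → possible child types {O, B} ✗
  OO → possible child types {O} ✗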